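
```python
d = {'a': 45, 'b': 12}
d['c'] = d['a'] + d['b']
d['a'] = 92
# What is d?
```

After line 1: d = {'a': 45, 'b': 12}
After line 2 (d['c'] = 45 + 12): d = {'a': 45, 'b': 12, 'c': 57}
After line 3: d = {'a': 92, 'b': 12, 'c': 57}

{'a': 92, 'b': 12, 'c': 57}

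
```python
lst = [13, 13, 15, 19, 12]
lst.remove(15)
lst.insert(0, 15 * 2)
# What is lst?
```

After line 1: lst = [13, 13, 15, 19, 12]
After line 2 (remove first 15): lst = [13, 13, 19, 12]
After line 3 (insert 30 at index 0): lst = [30, 13, 13, 19, 12]

[30, 13, 13, 19, 12]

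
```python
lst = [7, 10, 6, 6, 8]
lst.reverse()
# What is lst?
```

[8, 6, 6, 10, 7]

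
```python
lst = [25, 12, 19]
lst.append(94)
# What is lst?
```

[25, 12, 19, 94]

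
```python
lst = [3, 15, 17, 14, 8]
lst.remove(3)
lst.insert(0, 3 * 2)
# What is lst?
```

After line 1: lst = [3, 15, 17, 14, 8]
After line 2 (remove first 3): lst = [15, 17, 14, 8]
After line 3 (insert 6 at index 0): lst = [6, 15, 17, 14, 8]

[6, 15, 17, 14, 8]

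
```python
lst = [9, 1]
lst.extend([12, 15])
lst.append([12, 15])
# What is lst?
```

After line 1: lst = [9, 1]
After line 2 (extend unpacks [12, 15]): lst = [9, 1, 12, 15]
After line 3 (append adds [12, 15] as single element): lst = [9, 1, 12, 15, [12, 15]]

[9, 1, 12, 15, [12, 15]]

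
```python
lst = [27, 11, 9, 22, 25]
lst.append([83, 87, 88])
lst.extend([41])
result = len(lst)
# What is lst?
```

After line 1: lst = [27, 11, 9, 22, 25]
After line 2 (append adds [83, 87, 88] as single element): lst = [27, 11, 9, 22, 25, [83, 87, 88]]
After line 3 (extend unpacks [41], adds 41): lst = [27, 11, 9, 22, 25, [83, 87, 88], 41]
After line 4: result = len(lst) = 7

[27, 11, 9, 22, 25, [83, 87, 88], 41]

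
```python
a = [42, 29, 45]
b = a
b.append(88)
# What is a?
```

After line 1: a = [42, 29, 45]
After line 2 (b = a is an alias, same object): a = [42, 29, 45], b = [42, 29, 45]
After line 3 (b.append mutates the shared list): a = [42, 29, 45, 88], b = [42, 29, 45, 88]

[42, 29, 45, 88]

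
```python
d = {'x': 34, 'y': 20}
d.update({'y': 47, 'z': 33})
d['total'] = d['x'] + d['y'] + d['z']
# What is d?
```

After line 1: d = {'x': 34, 'y': 20}
After line 2 (y overwritten, z added): d = {'x': 34, 'y': 47, 'z': 33}
After line 3 (total = 34 + 47 + 33 = 114): d = {'x': 34, 'y': 47, 'z': 33, 'total': 114}

{'x': 34, 'y': 47, 'z': 33, 'total': 114}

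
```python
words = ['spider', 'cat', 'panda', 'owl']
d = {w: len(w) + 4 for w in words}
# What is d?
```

{'spider': 10, 'cat': 7, 'panda': 9, 'owl': 7}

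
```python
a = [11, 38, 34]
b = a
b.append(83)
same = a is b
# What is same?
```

After line 1: a = [11, 38, 34]
After line 2 (b = a is an alias, same object): a = [11, 38, 34], b = [11, 38, 34]
After line 3 (b.append mutates the shared list): a = [11, 38, 34, 83], b = [11, 38, 34, 83]
After line 4 (same = a is b; same object -> True): same = True

True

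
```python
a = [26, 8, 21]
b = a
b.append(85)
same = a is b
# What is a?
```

After line 1: a = [26, 8, 21]
After line 2 (b = a is an alias, same object): a = [26, 8, 21], b = [26, 8, 21]
After line 3 (b.append mutates the shared list): a = [26, 8, 21, 85], b = [26, 8, 21, 85]
After line 4 (same = a is b; same object -> True): same = True

[26, 8, 21, 85]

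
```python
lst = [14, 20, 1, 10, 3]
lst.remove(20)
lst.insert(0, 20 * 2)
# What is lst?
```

After line 1: lst = [14, 20, 1, 10, 3]
After line 2 (remove first 20): lst = [14, 1, 10, 3]
After line 3 (insert 40 at index 0): lst = [40, 14, 1, 10, 3]

[40, 14, 1, 10, 3]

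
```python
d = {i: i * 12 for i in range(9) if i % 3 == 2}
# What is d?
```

{2: 24, 5: 60, 8: 96}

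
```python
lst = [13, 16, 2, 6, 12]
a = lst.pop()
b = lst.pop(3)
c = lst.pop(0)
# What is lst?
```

After line 1: lst = [13, 16, 2, 6, 12]
After line 2 (pop() -> a = 12): lst = [13, 16, 2, 6]
After line 3 (pop(3) -> b = 6): lst = [13, 16, 2]
After line 4 (pop(0) -> c = 13): lst = [16, 2]

[16, 2]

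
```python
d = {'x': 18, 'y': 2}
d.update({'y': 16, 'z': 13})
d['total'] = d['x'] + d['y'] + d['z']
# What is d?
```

After line 1: d = {'x': 18, 'y': 2}
After line 2 (y overwritten, z added): d = {'x': 18, 'y': 16, 'z': 13}
After line 3 (total = 18 + 16 + 13 = 47): d = {'x': 18, 'y': 16, 'z': 13, 'total': 47}

{'x': 18, 'y': 16, 'z': 13, 'total': 47}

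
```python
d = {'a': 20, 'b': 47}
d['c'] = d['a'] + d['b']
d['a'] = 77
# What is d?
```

After line 1: d = {'a': 20, 'b': 47}
After line 2 (d['c'] = 20 + 47): d = {'a': 20, 'b': 47, 'c': 67}
After line 3: d = {'a': 77, 'b': 47, 'c': 67}

{'a': 77, 'b': 47, 'c': 67}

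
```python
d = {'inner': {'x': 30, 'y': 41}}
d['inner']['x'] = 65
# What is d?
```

After line 1: d = {'inner': {'x': 30, 'y': 41}}
After line 2 (inner x overwritten): d = {'inner': {'x': 65, 'y': 41}}

{'inner': {'x': 65, 'y': 41}}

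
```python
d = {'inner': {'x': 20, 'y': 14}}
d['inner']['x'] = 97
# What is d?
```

After line 1: d = {'inner': {'x': 20, 'y': 14}}
After line 2 (inner x overwritten): d = {'inner': {'x': 97, 'y': 14}}

{'inner': {'x': 97, 'y': 14}}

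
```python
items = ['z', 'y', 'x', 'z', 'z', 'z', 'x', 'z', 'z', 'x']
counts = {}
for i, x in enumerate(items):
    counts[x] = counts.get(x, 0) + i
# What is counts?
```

Initial: counts = {}, items = ['z', 'y', 'x', 'z', 'z', 'z', 'x', 'z', 'z', 'x']
i=0, x='z': counts = {'z': 0}
i=1, x='y': counts = {'z': 0, 'y': 1}
i=2, x='x': counts = {'z': 0, 'y': 1, 'x': 2}
i=3, x='z': counts = {'z': 3, 'y': 1, 'x': 2}
i=4, x='z': counts = {'z': 7, 'y': 1, 'x': 2}
i=5, x='z': counts = {'z': 12, 'y': 1, 'x': 2}
i=6, x='x': counts = {'z': 12, 'y': 1, 'x': 8}
i=7, x='z': counts = {'z': 19, 'y': 1, 'x': 8}
i=8, x='z': counts = {'z': 27, 'y': 1, 'x': 8}
i=9, x='x': counts = {'z': 27, 'y': 1, 'x': 17}

{'z': 27, 'y': 1, 'x': 17}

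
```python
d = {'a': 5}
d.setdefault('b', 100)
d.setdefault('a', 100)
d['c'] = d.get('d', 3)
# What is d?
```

After line 1: d = {'a': 5}
After line 2 (setdefault adds 'b'=100): d = {'a': 5, 'b': 100}
After line 3 (setdefault 'a' no-op, already exists): d = {'a': 5, 'b': 100}
After line 4 (get('d', 3) returns default since 'd' not in d): d = {'a': 5, 'b': 100, 'c': 3}

{'a': 5, 'b': 100, 'c': 3}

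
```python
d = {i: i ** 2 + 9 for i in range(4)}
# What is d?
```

{0: 9, 1: 10, 2: 13, 3: 18}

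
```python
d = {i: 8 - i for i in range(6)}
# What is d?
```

{0: 8, 1: 7, 2: 6, 3: 5, 4: 4, 5: 3}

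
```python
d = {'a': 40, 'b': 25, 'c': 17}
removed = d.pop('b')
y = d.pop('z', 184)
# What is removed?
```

After line 1: d = {'a': 40, 'b': 25, 'c': 17}
After line 2 (pop 'b' returns 25): d = {'a': 40, 'c': 17}, removed = 25
After line 3 (pop 'z' missing, returns default 184): d = {'a': 40, 'c': 17}, y = 184

25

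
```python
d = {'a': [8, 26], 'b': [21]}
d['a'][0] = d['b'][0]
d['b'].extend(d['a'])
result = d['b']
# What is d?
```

After line 1: d = {'a': [8, 26], 'b': [21]}
After line 2 (a[0] = b[0] = 21): d = {'a': [21, 26], 'b': [21]}
After line 3 (b.extend(a) appends [21, 26]): d = {'a': [21, 26], 'b': [21, 21, 26]}
After line 4: result = d['b'] = [21, 21, 26]

{'a': [21, 26], 'b': [21, 21, 26]}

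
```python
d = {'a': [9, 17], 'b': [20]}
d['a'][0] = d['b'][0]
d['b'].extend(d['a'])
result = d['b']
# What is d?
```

After line 1: d = {'a': [9, 17], 'b': [20]}
After line 2 (a[0] = b[0] = 20): d = {'a': [20, 17], 'b': [20]}
After line 3 (b.extend(a) appends [20, 17]): d = {'a': [20, 17], 'b': [20, 20, 17]}
After line 4: result = d['b'] = [20, 20, 17]

{'a': [20, 17], 'b': [20, 20, 17]}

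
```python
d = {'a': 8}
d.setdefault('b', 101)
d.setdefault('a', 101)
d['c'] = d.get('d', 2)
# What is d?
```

After line 1: d = {'a': 8}
After line 2 (setdefault adds 'b'=101): d = {'a': 8, 'b': 101}
After line 3 (setdefault 'a' no-op, already exists): d = {'a': 8, 'b': 101}
After line 4 (get('d', 2) returns default since 'd' not in d): d = {'a': 8, 'b': 101, 'c': 2}

{'a': 8, 'b': 101, 'c': 2}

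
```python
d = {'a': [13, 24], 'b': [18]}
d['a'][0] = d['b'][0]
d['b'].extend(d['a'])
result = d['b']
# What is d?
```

After line 1: d = {'a': [13, 24], 'b': [18]}
After line 2 (a[0] = b[0] = 18): d = {'a': [18, 24], 'b': [18]}
After line 3 (b.extend(a) appends [18, 24]): d = {'a': [18, 24], 'b': [18, 18, 24]}
After line 4: result = d['b'] = [18, 18, 24]

{'a': [18, 24], 'b': [18, 18, 24]}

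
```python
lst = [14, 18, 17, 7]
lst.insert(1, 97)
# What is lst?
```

[14, 97, 18, 17, 7]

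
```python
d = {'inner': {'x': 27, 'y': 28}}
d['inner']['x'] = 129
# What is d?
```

After line 1: d = {'inner': {'x': 27, 'y': 28}}
After line 2 (inner x overwritten): d = {'inner': {'x': 129, 'y': 28}}

{'inner': {'x': 129, 'y': 28}}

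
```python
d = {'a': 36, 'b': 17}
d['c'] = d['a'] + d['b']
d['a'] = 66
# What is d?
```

After line 1: d = {'a': 36, 'b': 17}
After line 2 (d['c'] = 36 + 17): d = {'a': 36, 'b': 17, 'c': 53}
After line 3: d = {'a': 66, 'b': 17, 'c': 53}

{'a': 66, 'b': 17, 'c': 53}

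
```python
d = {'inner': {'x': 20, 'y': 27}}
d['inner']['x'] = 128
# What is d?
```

After line 1: d = {'inner': {'x': 20, 'y': 27}}
After line 2 (inner x overwritten): d = {'inner': {'x': 128, 'y': 27}}

{'inner': {'x': 128, 'y': 27}}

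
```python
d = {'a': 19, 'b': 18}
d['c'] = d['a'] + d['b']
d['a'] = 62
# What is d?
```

After line 1: d = {'a': 19, 'b': 18}
After line 2 (d['c'] = 19 + 18): d = {'a': 19, 'b': 18, 'c': 37}
After line 3: d = {'a': 62, 'b': 18, 'c': 37}

{'a': 62, 'b': 18, 'c': 37}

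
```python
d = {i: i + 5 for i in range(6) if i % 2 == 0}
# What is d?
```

{0: 5, 2: 7, 4: 9}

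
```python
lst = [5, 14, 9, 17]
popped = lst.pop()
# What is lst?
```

[5, 14, 9]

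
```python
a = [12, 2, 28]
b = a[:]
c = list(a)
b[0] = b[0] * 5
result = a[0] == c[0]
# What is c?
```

After line 1: a = [12, 2, 28]
After line 2 (b = a[:], copy): a = [12, 2, 28], b = [12, 2, 28]
After line 3 (c = list(a) is a copy, new object): c = [12, 2, 28]
After line 4 (b[0] = 12 * 5 = 60; only b mutates (copy)): a = [12, 2, 28], b = [60, 2, 28], c = [12, 2, 28]
After line 5 (a[0] = 12, c[0] = 12; result = True)

[12, 2, 28]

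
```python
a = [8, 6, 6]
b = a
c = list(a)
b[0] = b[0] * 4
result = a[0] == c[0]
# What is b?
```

After line 1: a = [8, 6, 6]
After line 2 (b = a, alias): a = [8, 6, 6], b = [8, 6, 6]
After line 3 (c = list(a) is a copy, new object): c = [8, 6, 6]
After line 4 (b[0] = 8 * 4 = 32; mutates shared a/b): a = b = [32, 6, 6], c = [8, 6, 6]
After line 5 (a[0] = 32, c[0] = 8; result = False)

[32, 6, 6]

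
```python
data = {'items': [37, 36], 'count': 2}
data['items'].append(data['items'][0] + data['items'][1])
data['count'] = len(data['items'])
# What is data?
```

After line 1: data = {'items': [37, 36], 'count': 2}
After line 2 (append 37 + 36 = 73): data = {'items': [37, 36, 73], 'count': 2}
After line 3 (count = len(items) = 3): data = {'items': [37, 36, 73], 'count': 3}

{'items': [37, 36, 73], 'count': 3}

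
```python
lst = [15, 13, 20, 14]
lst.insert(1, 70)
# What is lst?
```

[15, 70, 13, 20, 14]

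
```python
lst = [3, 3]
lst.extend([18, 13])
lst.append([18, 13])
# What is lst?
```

After line 1: lst = [3, 3]
After line 2 (extend unpacks [18, 13]): lst = [3, 3, 18, 13]
After line 3 (append adds [18, 13] as single element): lst = [3, 3, 18, 13, [18, 13]]

[3, 3, 18, 13, [18, 13]]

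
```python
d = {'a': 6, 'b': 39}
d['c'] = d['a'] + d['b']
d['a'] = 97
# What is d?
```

After line 1: d = {'a': 6, 'b': 39}
After line 2 (d['c'] = 6 + 39): d = {'a': 6, 'b': 39, 'c': 45}
After line 3: d = {'a': 97, 'b': 39, 'c': 45}

{'a': 97, 'b': 39, 'c': 45}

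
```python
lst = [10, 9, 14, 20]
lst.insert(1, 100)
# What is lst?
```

[10, 100, 9, 14, 20]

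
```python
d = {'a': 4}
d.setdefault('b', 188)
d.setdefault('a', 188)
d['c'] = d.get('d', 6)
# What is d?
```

After line 1: d = {'a': 4}
After line 2 (setdefault adds 'b'=188): d = {'a': 4, 'b': 188}
After line 3 (setdefault 'a' no-op, already exists): d = {'a': 4, 'b': 188}
After line 4 (get('d', 6) returns default since 'd' not in d): d = {'a': 4, 'b': 188, 'c': 6}

{'a': 4, 'b': 188, 'c': 6}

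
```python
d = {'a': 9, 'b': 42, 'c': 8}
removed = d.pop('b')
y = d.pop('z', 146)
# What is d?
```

After line 1: d = {'a': 9, 'b': 42, 'c': 8}
After line 2 (pop 'b' returns 42): d = {'a': 9, 'c': 8}, removed = 42
After line 3 (pop 'z' missing, returns default 146): d = {'a': 9, 'c': 8}, y = 146

{'a': 9, 'c': 8}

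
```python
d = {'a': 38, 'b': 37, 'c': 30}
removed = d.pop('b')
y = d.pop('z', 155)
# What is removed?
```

After line 1: d = {'a': 38, 'b': 37, 'c': 30}
After line 2 (pop 'b' returns 37): d = {'a': 38, 'c': 30}, removed = 37
After line 3 (pop 'z' missing, returns default 155): d = {'a': 38, 'c': 30}, y = 155

37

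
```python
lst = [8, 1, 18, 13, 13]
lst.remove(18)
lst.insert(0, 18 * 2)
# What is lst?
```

After line 1: lst = [8, 1, 18, 13, 13]
After line 2 (remove first 18): lst = [8, 1, 13, 13]
After line 3 (insert 36 at index 0): lst = [36, 8, 1, 13, 13]

[36, 8, 1, 13, 13]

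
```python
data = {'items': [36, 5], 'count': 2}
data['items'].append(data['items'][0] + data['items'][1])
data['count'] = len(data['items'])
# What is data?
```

After line 1: data = {'items': [36, 5], 'count': 2}
After line 2 (append 36 + 5 = 41): data = {'items': [36, 5, 41], 'count': 2}
After line 3 (count = len(items) = 3): data = {'items': [36, 5, 41], 'count': 3}

{'items': [36, 5, 41], 'count': 3}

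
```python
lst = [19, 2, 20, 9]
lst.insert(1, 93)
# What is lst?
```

[19, 93, 2, 20, 9]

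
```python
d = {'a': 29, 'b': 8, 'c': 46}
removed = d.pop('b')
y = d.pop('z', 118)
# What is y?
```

After line 1: d = {'a': 29, 'b': 8, 'c': 46}
After line 2 (pop 'b' returns 8): d = {'a': 29, 'c': 46}, removed = 8
After line 3 (pop 'z' missing, returns default 118): d = {'a': 29, 'c': 46}, y = 118

118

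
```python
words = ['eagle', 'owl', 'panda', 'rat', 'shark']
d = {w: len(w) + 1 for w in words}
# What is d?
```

{'eagle': 6, 'owl': 4, 'panda': 6, 'rat': 4, 'shark': 6}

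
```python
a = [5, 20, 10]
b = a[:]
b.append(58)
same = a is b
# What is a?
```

After line 1: a = [5, 20, 10]
After line 2 (b = a[:] is a shallow copy, new object): a = [5, 20, 10], b = [5, 20, 10]
After line 3 (append only mutates b): a = [5, 20, 10], b = [5, 20, 10, 58]
After line 4 (same = a is b; different objects -> False): same = False

[5, 20, 10]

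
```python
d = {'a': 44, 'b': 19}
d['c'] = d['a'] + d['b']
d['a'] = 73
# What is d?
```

After line 1: d = {'a': 44, 'b': 19}
After line 2 (d['c'] = 44 + 19): d = {'a': 44, 'b': 19, 'c': 63}
After line 3: d = {'a': 73, 'b': 19, 'c': 63}

{'a': 73, 'b': 19, 'c': 63}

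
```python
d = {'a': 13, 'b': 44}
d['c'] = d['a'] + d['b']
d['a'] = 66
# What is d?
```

After line 1: d = {'a': 13, 'b': 44}
After line 2 (d['c'] = 13 + 44): d = {'a': 13, 'b': 44, 'c': 57}
After line 3: d = {'a': 66, 'b': 44, 'c': 57}

{'a': 66, 'b': 44, 'c': 57}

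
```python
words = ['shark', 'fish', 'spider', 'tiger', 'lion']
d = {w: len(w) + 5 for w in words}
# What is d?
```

{'shark': 10, 'fish': 9, 'spider': 11, 'tiger': 10, 'lion': 9}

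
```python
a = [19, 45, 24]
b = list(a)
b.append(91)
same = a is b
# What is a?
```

After line 1: a = [19, 45, 24]
After line 2 (b = list(a) is a shallow copy, new object): a = [19, 45, 24], b = [19, 45, 24]
After line 3 (append only mutates b): a = [19, 45, 24], b = [19, 45, 24, 91]
After line 4 (same = a is b; different objects -> False): same = False

[19, 45, 24]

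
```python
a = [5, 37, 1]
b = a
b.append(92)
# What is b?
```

After line 1: a = [5, 37, 1]
After line 2 (b = a is an alias, same object): a = [5, 37, 1], b = [5, 37, 1]
After line 3 (b.append mutates the shared list): a = [5, 37, 1, 92], b = [5, 37, 1, 92]

[5, 37, 1, 92]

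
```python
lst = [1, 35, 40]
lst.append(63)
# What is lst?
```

[1, 35, 40, 63]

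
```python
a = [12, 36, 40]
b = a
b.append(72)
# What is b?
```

After line 1: a = [12, 36, 40]
After line 2 (b = a is an alias, same object): a = [12, 36, 40], b = [12, 36, 40]
After line 3 (b.append mutates the shared list): a = [12, 36, 40, 72], b = [12, 36, 40, 72]

[12, 36, 40, 72]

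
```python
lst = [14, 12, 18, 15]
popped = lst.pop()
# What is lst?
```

[14, 12, 18]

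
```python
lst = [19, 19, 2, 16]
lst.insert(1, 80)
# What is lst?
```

[19, 80, 19, 2, 16]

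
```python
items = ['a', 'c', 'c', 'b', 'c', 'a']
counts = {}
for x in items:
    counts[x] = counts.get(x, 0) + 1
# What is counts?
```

Initial: counts = {}, items = ['a', 'c', 'c', 'b', 'c', 'a']
See 'a': counts = {'a': 1}
See 'c': counts = {'a': 1, 'c': 1}
See 'c': counts = {'a': 1, 'c': 2}
See 'b': counts = {'a': 1, 'c': 2, 'b': 1}
See 'c': counts = {'a': 1, 'c': 3, 'b': 1}
See 'a': counts = {'a': 2, 'c': 3, 'b': 1}

{'a': 2, 'c': 3, 'b': 1}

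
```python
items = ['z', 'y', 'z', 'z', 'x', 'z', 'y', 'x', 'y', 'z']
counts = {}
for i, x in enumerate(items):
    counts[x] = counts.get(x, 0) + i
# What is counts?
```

Initial: counts = {}, items = ['z', 'y', 'z', 'z', 'x', 'z', 'y', 'x', 'y', 'z']
i=0, x='z': counts = {'z': 0}
i=1, x='y': counts = {'z': 0, 'y': 1}
i=2, x='z': counts = {'z': 2, 'y': 1}
i=3, x='z': counts = {'z': 5, 'y': 1}
i=4, x='x': counts = {'z': 5, 'y': 1, 'x': 4}
i=5, x='z': counts = {'z': 10, 'y': 1, 'x': 4}
i=6, x='y': counts = {'z': 10, 'y': 7, 'x': 4}
i=7, x='x': counts = {'z': 10, 'y': 7, 'x': 11}
i=8, x='y': counts = {'z': 10, 'y': 15, 'x': 11}
i=9, x='z': counts = {'z': 19, 'y': 15, 'x': 11}

{'z': 19, 'y': 15, 'x': 11}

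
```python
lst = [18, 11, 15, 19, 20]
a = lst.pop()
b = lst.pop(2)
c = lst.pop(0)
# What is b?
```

After line 1: lst = [18, 11, 15, 19, 20]
After line 2 (pop() -> a = 20): lst = [18, 11, 15, 19]
After line 3 (pop(2) -> b = 15): lst = [18, 11, 19]
After line 4 (pop(0) -> c = 18): lst = [11, 19]

15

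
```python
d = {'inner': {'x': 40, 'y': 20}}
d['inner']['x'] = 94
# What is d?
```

After line 1: d = {'inner': {'x': 40, 'y': 20}}
After line 2 (inner x overwritten): d = {'inner': {'x': 94, 'y': 20}}

{'inner': {'x': 94, 'y': 20}}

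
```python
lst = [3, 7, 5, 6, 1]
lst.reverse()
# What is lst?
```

[1, 6, 5, 7, 3]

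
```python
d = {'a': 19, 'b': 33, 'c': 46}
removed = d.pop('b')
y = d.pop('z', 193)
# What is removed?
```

After line 1: d = {'a': 19, 'b': 33, 'c': 46}
After line 2 (pop 'b' returns 33): d = {'a': 19, 'c': 46}, removed = 33
After line 3 (pop 'z' missing, returns default 193): d = {'a': 19, 'c': 46}, y = 193

33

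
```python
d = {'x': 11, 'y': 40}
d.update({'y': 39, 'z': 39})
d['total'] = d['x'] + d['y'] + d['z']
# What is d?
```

After line 1: d = {'x': 11, 'y': 40}
After line 2 (y overwritten, z added): d = {'x': 11, 'y': 39, 'z': 39}
After line 3 (total = 11 + 39 + 39 = 89): d = {'x': 11, 'y': 39, 'z': 39, 'total': 89}

{'x': 11, 'y': 39, 'z': 39, 'total': 89}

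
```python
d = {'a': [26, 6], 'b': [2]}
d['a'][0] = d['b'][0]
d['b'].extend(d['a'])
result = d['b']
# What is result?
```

After line 1: d = {'a': [26, 6], 'b': [2]}
After line 2 (a[0] = b[0] = 2): d = {'a': [2, 6], 'b': [2]}
After line 3 (b.extend(a) appends [2, 6]): d = {'a': [2, 6], 'b': [2, 2, 6]}
After line 4: result = d['b'] = [2, 2, 6]

[2, 2, 6]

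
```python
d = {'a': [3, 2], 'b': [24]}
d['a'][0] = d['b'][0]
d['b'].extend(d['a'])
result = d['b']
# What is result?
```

After line 1: d = {'a': [3, 2], 'b': [24]}
After line 2 (a[0] = b[0] = 24): d = {'a': [24, 2], 'b': [24]}
After line 3 (b.extend(a) appends [24, 2]): d = {'a': [24, 2], 'b': [24, 24, 2]}
After line 4: result = d['b'] = [24, 24, 2]

[24, 24, 2]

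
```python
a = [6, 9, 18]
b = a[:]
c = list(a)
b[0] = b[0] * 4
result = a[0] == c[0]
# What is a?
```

After line 1: a = [6, 9, 18]
After line 2 (b = a[:], copy): a = [6, 9, 18], b = [6, 9, 18]
After line 3 (c = list(a) is a copy, new object): c = [6, 9, 18]
After line 4 (b[0] = 6 * 4 = 24; only b mutates (copy)): a = [6, 9, 18], b = [24, 9, 18], c = [6, 9, 18]
After line 5 (a[0] = 6, c[0] = 6; result = True)

[6, 9, 18]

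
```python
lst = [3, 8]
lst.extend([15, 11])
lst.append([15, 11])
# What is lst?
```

After line 1: lst = [3, 8]
After line 2 (extend unpacks [15, 11]): lst = [3, 8, 15, 11]
After line 3 (append adds [15, 11] as single element): lst = [3, 8, 15, 11, [15, 11]]

[3, 8, 15, 11, [15, 11]]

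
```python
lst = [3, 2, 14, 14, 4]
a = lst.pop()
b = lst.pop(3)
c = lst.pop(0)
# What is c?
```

After line 1: lst = [3, 2, 14, 14, 4]
After line 2 (pop() -> a = 4): lst = [3, 2, 14, 14]
After line 3 (pop(3) -> b = 14): lst = [3, 2, 14]
After line 4 (pop(0) -> c = 3): lst = [2, 14]

3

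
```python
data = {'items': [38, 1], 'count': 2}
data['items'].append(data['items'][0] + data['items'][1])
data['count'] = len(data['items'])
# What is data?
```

After line 1: data = {'items': [38, 1], 'count': 2}
After line 2 (append 38 + 1 = 39): data = {'items': [38, 1, 39], 'count': 2}
After line 3 (count = len(items) = 3): data = {'items': [38, 1, 39], 'count': 3}

{'items': [38, 1, 39], 'count': 3}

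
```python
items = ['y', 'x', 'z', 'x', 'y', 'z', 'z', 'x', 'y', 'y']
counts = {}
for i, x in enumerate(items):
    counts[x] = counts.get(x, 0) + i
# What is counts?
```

Initial: counts = {}, items = ['y', 'x', 'z', 'x', 'y', 'z', 'z', 'x', 'y', 'y']
i=0, x='y': counts = {'y': 0}
i=1, x='x': counts = {'y': 0, 'x': 1}
i=2, x='z': counts = {'y': 0, 'x': 1, 'z': 2}
i=3, x='x': counts = {'y': 0, 'x': 4, 'z': 2}
i=4, x='y': counts = {'y': 4, 'x': 4, 'z': 2}
i=5, x='z': counts = {'y': 4, 'x': 4, 'z': 7}
i=6, x='z': counts = {'y': 4, 'x': 4, 'z': 13}
i=7, x='x': counts = {'y': 4, 'x': 11, 'z': 13}
i=8, x='y': counts = {'y': 12, 'x': 11, 'z': 13}
i=9, x='y': counts = {'y': 21, 'x': 11, 'z': 13}

{'y': 21, 'x': 11, 'z': 13}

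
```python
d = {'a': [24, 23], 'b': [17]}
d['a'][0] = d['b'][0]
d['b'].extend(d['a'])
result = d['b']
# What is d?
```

After line 1: d = {'a': [24, 23], 'b': [17]}
After line 2 (a[0] = b[0] = 17): d = {'a': [17, 23], 'b': [17]}
After line 3 (b.extend(a) appends [17, 23]): d = {'a': [17, 23], 'b': [17, 17, 23]}
After line 4: result = d['b'] = [17, 17, 23]

{'a': [17, 23], 'b': [17, 17, 23]}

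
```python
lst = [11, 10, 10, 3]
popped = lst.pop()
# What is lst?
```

[11, 10, 10]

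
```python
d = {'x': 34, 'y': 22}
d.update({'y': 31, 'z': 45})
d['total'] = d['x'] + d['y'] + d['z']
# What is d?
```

After line 1: d = {'x': 34, 'y': 22}
After line 2 (y overwritten, z added): d = {'x': 34, 'y': 31, 'z': 45}
After line 3 (total = 34 + 31 + 45 = 110): d = {'x': 34, 'y': 31, 'z': 45, 'total': 110}

{'x': 34, 'y': 31, 'z': 45, 'total': 110}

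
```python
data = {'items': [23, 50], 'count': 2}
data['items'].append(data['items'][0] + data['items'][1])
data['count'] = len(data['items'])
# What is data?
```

After line 1: data = {'items': [23, 50], 'count': 2}
After line 2 (append 23 + 50 = 73): data = {'items': [23, 50, 73], 'count': 2}
After line 3 (count = len(items) = 3): data = {'items': [23, 50, 73], 'count': 3}

{'items': [23, 50, 73], 'count': 3}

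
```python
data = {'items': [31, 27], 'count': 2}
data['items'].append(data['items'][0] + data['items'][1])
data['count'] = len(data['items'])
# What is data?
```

After line 1: data = {'items': [31, 27], 'count': 2}
After line 2 (append 31 + 27 = 58): data = {'items': [31, 27, 58], 'count': 2}
After line 3 (count = len(items) = 3): data = {'items': [31, 27, 58], 'count': 3}

{'items': [31, 27, 58], 'count': 3}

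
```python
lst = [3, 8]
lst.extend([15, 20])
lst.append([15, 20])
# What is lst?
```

After line 1: lst = [3, 8]
After line 2 (extend unpacks [15, 20]): lst = [3, 8, 15, 20]
After line 3 (append adds [15, 20] as single element): lst = [3, 8, 15, 20, [15, 20]]

[3, 8, 15, 20, [15, 20]]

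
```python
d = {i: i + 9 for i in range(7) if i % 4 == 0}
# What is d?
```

{0: 9, 4: 13}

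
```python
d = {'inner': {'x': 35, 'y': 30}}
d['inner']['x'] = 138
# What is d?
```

After line 1: d = {'inner': {'x': 35, 'y': 30}}
After line 2 (inner x overwritten): d = {'inner': {'x': 138, 'y': 30}}

{'inner': {'x': 138, 'y': 30}}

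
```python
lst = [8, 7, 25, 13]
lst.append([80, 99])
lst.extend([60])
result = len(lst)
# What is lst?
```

After line 1: lst = [8, 7, 25, 13]
After line 2 (append adds [80, 99] as single element): lst = [8, 7, 25, 13, [80, 99]]
After line 3 (extend unpacks [60], adds 60): lst = [8, 7, 25, 13, [80, 99], 60]
After line 4: result = len(lst) = 6

[8, 7, 25, 13, [80, 99], 60]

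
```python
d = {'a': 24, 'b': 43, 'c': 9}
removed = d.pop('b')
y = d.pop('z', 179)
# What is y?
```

After line 1: d = {'a': 24, 'b': 43, 'c': 9}
After line 2 (pop 'b' returns 43): d = {'a': 24, 'c': 9}, removed = 43
After line 3 (pop 'z' missing, returns default 179): d = {'a': 24, 'c': 9}, y = 179

179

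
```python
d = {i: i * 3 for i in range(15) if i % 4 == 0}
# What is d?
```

{0: 0, 4: 12, 8: 24, 12: 36}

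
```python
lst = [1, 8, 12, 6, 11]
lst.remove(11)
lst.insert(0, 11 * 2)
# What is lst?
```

After line 1: lst = [1, 8, 12, 6, 11]
After line 2 (remove first 11): lst = [1, 8, 12, 6]
After line 3 (insert 22 at index 0): lst = [22, 1, 8, 12, 6]

[22, 1, 8, 12, 6]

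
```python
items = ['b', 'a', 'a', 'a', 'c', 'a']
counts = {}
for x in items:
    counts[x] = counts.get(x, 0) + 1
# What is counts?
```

Initial: counts = {}, items = ['b', 'a', 'a', 'a', 'c', 'a']
See 'b': counts = {'b': 1}
See 'a': counts = {'b': 1, 'a': 1}
See 'a': counts = {'b': 1, 'a': 2}
See 'a': counts = {'b': 1, 'a': 3}
See 'c': counts = {'b': 1, 'a': 3, 'c': 1}
See 'a': counts = {'b': 1, 'a': 4, 'c': 1}

{'b': 1, 'a': 4, 'c': 1}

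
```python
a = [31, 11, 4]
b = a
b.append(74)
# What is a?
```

After line 1: a = [31, 11, 4]
After line 2 (b = a is an alias, same object): a = [31, 11, 4], b = [31, 11, 4]
After line 3 (b.append mutates the shared list): a = [31, 11, 4, 74], b = [31, 11, 4, 74]

[31, 11, 4, 74]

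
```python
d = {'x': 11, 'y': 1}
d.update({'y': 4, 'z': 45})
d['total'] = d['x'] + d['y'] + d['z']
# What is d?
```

After line 1: d = {'x': 11, 'y': 1}
After line 2 (y overwritten, z added): d = {'x': 11, 'y': 4, 'z': 45}
After line 3 (total = 11 + 4 + 45 = 60): d = {'x': 11, 'y': 4, 'z': 45, 'total': 60}

{'x': 11, 'y': 4, 'z': 45, 'total': 60}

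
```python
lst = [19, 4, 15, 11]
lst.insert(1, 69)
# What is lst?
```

[19, 69, 4, 15, 11]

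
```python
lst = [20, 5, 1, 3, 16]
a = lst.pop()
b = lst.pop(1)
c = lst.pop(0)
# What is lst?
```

After line 1: lst = [20, 5, 1, 3, 16]
After line 2 (pop() -> a = 16): lst = [20, 5, 1, 3]
After line 3 (pop(1) -> b = 5): lst = [20, 1, 3]
After line 4 (pop(0) -> c = 20): lst = [1, 3]

[1, 3]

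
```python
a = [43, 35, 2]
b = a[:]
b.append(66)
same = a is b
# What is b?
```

After line 1: a = [43, 35, 2]
After line 2 (b = a[:] is a shallow copy, new object): a = [43, 35, 2], b = [43, 35, 2]
After line 3 (append only mutates b): a = [43, 35, 2], b = [43, 35, 2, 66]
After line 4 (same = a is b; different objects -> False): same = False

[43, 35, 2, 66]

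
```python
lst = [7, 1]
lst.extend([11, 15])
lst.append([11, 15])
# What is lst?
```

After line 1: lst = [7, 1]
After line 2 (extend unpacks [11, 15]): lst = [7, 1, 11, 15]
After line 3 (append adds [11, 15] as single element): lst = [7, 1, 11, 15, [11, 15]]

[7, 1, 11, 15, [11, 15]]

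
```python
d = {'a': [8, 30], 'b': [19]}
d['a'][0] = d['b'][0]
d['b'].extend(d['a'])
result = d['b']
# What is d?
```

After line 1: d = {'a': [8, 30], 'b': [19]}
After line 2 (a[0] = b[0] = 19): d = {'a': [19, 30], 'b': [19]}
After line 3 (b.extend(a) appends [19, 30]): d = {'a': [19, 30], 'b': [19, 19, 30]}
After line 4: result = d['b'] = [19, 19, 30]

{'a': [19, 30], 'b': [19, 19, 30]}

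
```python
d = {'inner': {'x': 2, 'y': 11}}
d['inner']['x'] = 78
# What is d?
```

After line 1: d = {'inner': {'x': 2, 'y': 11}}
After line 2 (inner x overwritten): d = {'inner': {'x': 78, 'y': 11}}

{'inner': {'x': 78, 'y': 11}}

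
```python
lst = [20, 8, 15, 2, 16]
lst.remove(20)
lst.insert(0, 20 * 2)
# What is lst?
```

After line 1: lst = [20, 8, 15, 2, 16]
After line 2 (remove first 20): lst = [8, 15, 2, 16]
After line 3 (insert 40 at index 0): lst = [40, 8, 15, 2, 16]

[40, 8, 15, 2, 16]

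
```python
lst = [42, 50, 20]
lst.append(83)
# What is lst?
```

[42, 50, 20, 83]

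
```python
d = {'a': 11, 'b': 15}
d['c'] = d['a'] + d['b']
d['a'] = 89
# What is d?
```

After line 1: d = {'a': 11, 'b': 15}
After line 2 (d['c'] = 11 + 15): d = {'a': 11, 'b': 15, 'c': 26}
After line 3: d = {'a': 89, 'b': 15, 'c': 26}

{'a': 89, 'b': 15, 'c': 26}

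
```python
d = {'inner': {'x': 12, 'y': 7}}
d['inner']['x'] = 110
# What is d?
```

After line 1: d = {'inner': {'x': 12, 'y': 7}}
After line 2 (inner x overwritten): d = {'inner': {'x': 110, 'y': 7}}

{'inner': {'x': 110, 'y': 7}}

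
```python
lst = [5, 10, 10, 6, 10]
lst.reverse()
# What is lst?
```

[10, 6, 10, 10, 5]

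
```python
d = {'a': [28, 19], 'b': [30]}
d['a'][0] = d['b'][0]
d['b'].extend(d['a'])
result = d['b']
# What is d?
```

After line 1: d = {'a': [28, 19], 'b': [30]}
After line 2 (a[0] = b[0] = 30): d = {'a': [30, 19], 'b': [30]}
After line 3 (b.extend(a) appends [30, 19]): d = {'a': [30, 19], 'b': [30, 30, 19]}
After line 4: result = d['b'] = [30, 30, 19]

{'a': [30, 19], 'b': [30, 30, 19]}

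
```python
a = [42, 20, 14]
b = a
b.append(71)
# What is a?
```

After line 1: a = [42, 20, 14]
After line 2 (b = a is an alias, same object): a = [42, 20, 14], b = [42, 20, 14]
After line 3 (b.append mutates the shared list): a = [42, 20, 14, 71], b = [42, 20, 14, 71]

[42, 20, 14, 71]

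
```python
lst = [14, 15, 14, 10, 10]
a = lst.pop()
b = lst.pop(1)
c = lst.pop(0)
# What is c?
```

After line 1: lst = [14, 15, 14, 10, 10]
After line 2 (pop() -> a = 10): lst = [14, 15, 14, 10]
After line 3 (pop(1) -> b = 15): lst = [14, 14, 10]
After line 4 (pop(0) -> c = 14): lst = [14, 10]

14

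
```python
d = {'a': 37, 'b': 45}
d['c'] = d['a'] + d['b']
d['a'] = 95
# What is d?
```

After line 1: d = {'a': 37, 'b': 45}
After line 2 (d['c'] = 37 + 45): d = {'a': 37, 'b': 45, 'c': 82}
After line 3: d = {'a': 95, 'b': 45, 'c': 82}

{'a': 95, 'b': 45, 'c': 82}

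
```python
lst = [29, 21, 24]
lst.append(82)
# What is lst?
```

[29, 21, 24, 82]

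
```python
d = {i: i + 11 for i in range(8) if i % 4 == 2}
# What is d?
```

{2: 13, 6: 17}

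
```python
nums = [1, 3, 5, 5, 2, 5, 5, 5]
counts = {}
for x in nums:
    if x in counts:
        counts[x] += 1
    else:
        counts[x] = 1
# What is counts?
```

Initial: counts = {}, nums = [1, 3, 5, 5, 2, 5, 5, 5]
See 1: counts = {1: 1}
See 3: counts = {1: 1, 3: 1}
See 5: counts = {1: 1, 3: 1, 5: 1}
See 5: counts = {1: 1, 3: 1, 5: 2}
See 2: counts = {1: 1, 3: 1, 5: 2, 2: 1}
See 5: counts = {1: 1, 3: 1, 5: 3, 2: 1}
See 5: counts = {1: 1, 3: 1, 5: 4, 2: 1}
See 5: counts = {1: 1, 3: 1, 5: 5, 2: 1}

{1: 1, 3: 1, 5: 5, 2: 1}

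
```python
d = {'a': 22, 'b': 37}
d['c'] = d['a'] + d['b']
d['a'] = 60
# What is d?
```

After line 1: d = {'a': 22, 'b': 37}
After line 2 (d['c'] = 22 + 37): d = {'a': 22, 'b': 37, 'c': 59}
After line 3: d = {'a': 60, 'b': 37, 'c': 59}

{'a': 60, 'b': 37, 'c': 59}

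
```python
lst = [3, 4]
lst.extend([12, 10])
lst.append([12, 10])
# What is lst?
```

After line 1: lst = [3, 4]
After line 2 (extend unpacks [12, 10]): lst = [3, 4, 12, 10]
After line 3 (append adds [12, 10] as single element): lst = [3, 4, 12, 10, [12, 10]]

[3, 4, 12, 10, [12, 10]]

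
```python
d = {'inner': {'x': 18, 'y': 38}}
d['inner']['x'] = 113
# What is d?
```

After line 1: d = {'inner': {'x': 18, 'y': 38}}
After line 2 (inner x overwritten): d = {'inner': {'x': 113, 'y': 38}}

{'inner': {'x': 113, 'y': 38}}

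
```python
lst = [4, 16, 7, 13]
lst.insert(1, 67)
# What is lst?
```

[4, 67, 16, 7, 13]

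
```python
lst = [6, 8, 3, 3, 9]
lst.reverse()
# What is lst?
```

[9, 3, 3, 8, 6]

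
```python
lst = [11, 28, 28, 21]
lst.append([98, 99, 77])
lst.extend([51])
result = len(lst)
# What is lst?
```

After line 1: lst = [11, 28, 28, 21]
After line 2 (append adds [98, 99, 77] as single element): lst = [11, 28, 28, 21, [98, 99, 77]]
After line 3 (extend unpacks [51], adds 51): lst = [11, 28, 28, 21, [98, 99, 77], 51]
After line 4: result = len(lst) = 6

[11, 28, 28, 21, [98, 99, 77], 51]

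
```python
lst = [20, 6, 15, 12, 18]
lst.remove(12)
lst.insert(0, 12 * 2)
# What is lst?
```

After line 1: lst = [20, 6, 15, 12, 18]
After line 2 (remove first 12): lst = [20, 6, 15, 18]
After line 3 (insert 24 at index 0): lst = [24, 20, 6, 15, 18]

[24, 20, 6, 15, 18]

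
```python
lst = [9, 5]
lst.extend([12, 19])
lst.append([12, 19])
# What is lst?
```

After line 1: lst = [9, 5]
After line 2 (extend unpacks [12, 19]): lst = [9, 5, 12, 19]
After line 3 (append adds [12, 19] as single element): lst = [9, 5, 12, 19, [12, 19]]

[9, 5, 12, 19, [12, 19]]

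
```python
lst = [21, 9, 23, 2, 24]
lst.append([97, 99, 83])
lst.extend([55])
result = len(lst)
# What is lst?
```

After line 1: lst = [21, 9, 23, 2, 24]
After line 2 (append adds [97, 99, 83] as single element): lst = [21, 9, 23, 2, 24, [97, 99, 83]]
After line 3 (extend unpacks [55], adds 55): lst = [21, 9, 23, 2, 24, [97, 99, 83], 55]
After line 4: result = len(lst) = 7

[21, 9, 23, 2, 24, [97, 99, 83], 55]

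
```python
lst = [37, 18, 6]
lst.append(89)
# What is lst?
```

[37, 18, 6, 89]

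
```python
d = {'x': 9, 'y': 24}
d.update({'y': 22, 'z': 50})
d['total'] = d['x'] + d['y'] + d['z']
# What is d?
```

After line 1: d = {'x': 9, 'y': 24}
After line 2 (y overwritten, z added): d = {'x': 9, 'y': 22, 'z': 50}
After line 3 (total = 9 + 22 + 50 = 81): d = {'x': 9, 'y': 22, 'z': 50, 'total': 81}

{'x': 9, 'y': 22, 'z': 50, 'total': 81}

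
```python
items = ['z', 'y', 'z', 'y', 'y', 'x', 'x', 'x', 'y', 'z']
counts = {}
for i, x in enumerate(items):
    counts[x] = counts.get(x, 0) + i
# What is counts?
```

Initial: counts = {}, items = ['z', 'y', 'z', 'y', 'y', 'x', 'x', 'x', 'y', 'z']
i=0, x='z': counts = {'z': 0}
i=1, x='y': counts = {'z': 0, 'y': 1}
i=2, x='z': counts = {'z': 2, 'y': 1}
i=3, x='y': counts = {'z': 2, 'y': 4}
i=4, x='y': counts = {'z': 2, 'y': 8}
i=5, x='x': counts = {'z': 2, 'y': 8, 'x': 5}
i=6, x='x': counts = {'z': 2, 'y': 8, 'x': 11}
i=7, x='x': counts = {'z': 2, 'y': 8, 'x': 18}
i=8, x='y': counts = {'z': 2, 'y': 16, 'x': 18}
i=9, x='z': counts = {'z': 11, 'y': 16, 'x': 18}

{'z': 11, 'y': 16, 'x': 18}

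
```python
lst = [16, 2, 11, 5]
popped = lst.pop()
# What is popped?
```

5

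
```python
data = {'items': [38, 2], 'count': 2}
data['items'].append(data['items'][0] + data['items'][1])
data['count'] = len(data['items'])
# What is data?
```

After line 1: data = {'items': [38, 2], 'count': 2}
After line 2 (append 38 + 2 = 40): data = {'items': [38, 2, 40], 'count': 2}
After line 3 (count = len(items) = 3): data = {'items': [38, 2, 40], 'count': 3}

{'items': [38, 2, 40], 'count': 3}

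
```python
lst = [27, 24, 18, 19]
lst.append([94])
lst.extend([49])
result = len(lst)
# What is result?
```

After line 1: lst = [27, 24, 18, 19]
After line 2 (append adds [94] as single element): lst = [27, 24, 18, 19, [94]]
After line 3 (extend unpacks [49], adds 49): lst = [27, 24, 18, 19, [94], 49]
After line 4: result = len(lst) = 6

6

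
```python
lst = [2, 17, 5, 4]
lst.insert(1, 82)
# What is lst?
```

[2, 82, 17, 5, 4]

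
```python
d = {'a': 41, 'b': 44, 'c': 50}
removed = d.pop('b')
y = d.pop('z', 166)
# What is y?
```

After line 1: d = {'a': 41, 'b': 44, 'c': 50}
After line 2 (pop 'b' returns 44): d = {'a': 41, 'c': 50}, removed = 44
After line 3 (pop 'z' missing, returns default 166): d = {'a': 41, 'c': 50}, y = 166

166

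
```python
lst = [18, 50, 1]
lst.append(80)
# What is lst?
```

[18, 50, 1, 80]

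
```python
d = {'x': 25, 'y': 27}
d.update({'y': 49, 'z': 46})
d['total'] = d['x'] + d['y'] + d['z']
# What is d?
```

After line 1: d = {'x': 25, 'y': 27}
After line 2 (y overwritten, z added): d = {'x': 25, 'y': 49, 'z': 46}
After line 3 (total = 25 + 49 + 46 = 120): d = {'x': 25, 'y': 49, 'z': 46, 'total': 120}

{'x': 25, 'y': 49, 'z': 46, 'total': 120}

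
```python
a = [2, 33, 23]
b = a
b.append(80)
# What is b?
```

After line 1: a = [2, 33, 23]
After line 2 (b = a is an alias, same object): a = [2, 33, 23], b = [2, 33, 23]
After line 3 (b.append mutates the shared list): a = [2, 33, 23, 80], b = [2, 33, 23, 80]

[2, 33, 23, 80]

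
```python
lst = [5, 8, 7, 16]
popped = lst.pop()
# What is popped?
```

16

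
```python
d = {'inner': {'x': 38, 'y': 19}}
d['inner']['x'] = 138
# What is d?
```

After line 1: d = {'inner': {'x': 38, 'y': 19}}
After line 2 (inner x overwritten): d = {'inner': {'x': 138, 'y': 19}}

{'inner': {'x': 138, 'y': 19}}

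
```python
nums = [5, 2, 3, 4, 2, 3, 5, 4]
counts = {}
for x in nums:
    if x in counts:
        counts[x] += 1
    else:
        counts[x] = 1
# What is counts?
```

Initial: counts = {}, nums = [5, 2, 3, 4, 2, 3, 5, 4]
See 5: counts = {5: 1}
See 2: counts = {5: 1, 2: 1}
See 3: counts = {5: 1, 2: 1, 3: 1}
See 4: counts = {5: 1, 2: 1, 3: 1, 4: 1}
See 2: counts = {5: 1, 2: 2, 3: 1, 4: 1}
See 3: counts = {5: 1, 2: 2, 3: 2, 4: 1}
See 5: counts = {5: 2, 2: 2, 3: 2, 4: 1}
See 4: counts = {5: 2, 2: 2, 3: 2, 4: 2}

{5: 2, 2: 2, 3: 2, 4: 2}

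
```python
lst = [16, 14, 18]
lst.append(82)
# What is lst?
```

[16, 14, 18, 82]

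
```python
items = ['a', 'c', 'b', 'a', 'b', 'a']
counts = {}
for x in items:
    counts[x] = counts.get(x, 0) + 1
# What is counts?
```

Initial: counts = {}, items = ['a', 'c', 'b', 'a', 'b', 'a']
See 'a': counts = {'a': 1}
See 'c': counts = {'a': 1, 'c': 1}
See 'b': counts = {'a': 1, 'c': 1, 'b': 1}
See 'a': counts = {'a': 2, 'c': 1, 'b': 1}
See 'b': counts = {'a': 2, 'c': 1, 'b': 2}
See 'a': counts = {'a': 3, 'c': 1, 'b': 2}

{'a': 3, 'c': 1, 'b': 2}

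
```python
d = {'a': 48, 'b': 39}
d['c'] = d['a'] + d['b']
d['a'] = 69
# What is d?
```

After line 1: d = {'a': 48, 'b': 39}
After line 2 (d['c'] = 48 + 39): d = {'a': 48, 'b': 39, 'c': 87}
After line 3: d = {'a': 69, 'b': 39, 'c': 87}

{'a': 69, 'b': 39, 'c': 87}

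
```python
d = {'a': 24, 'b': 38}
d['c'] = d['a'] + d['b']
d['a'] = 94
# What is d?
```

After line 1: d = {'a': 24, 'b': 38}
After line 2 (d['c'] = 24 + 38): d = {'a': 24, 'b': 38, 'c': 62}
After line 3: d = {'a': 94, 'b': 38, 'c': 62}

{'a': 94, 'b': 38, 'c': 62}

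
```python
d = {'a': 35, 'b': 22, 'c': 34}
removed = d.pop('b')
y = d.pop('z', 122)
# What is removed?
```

After line 1: d = {'a': 35, 'b': 22, 'c': 34}
After line 2 (pop 'b' returns 22): d = {'a': 35, 'c': 34}, removed = 22
After line 3 (pop 'z' missing, returns default 122): d = {'a': 35, 'c': 34}, y = 122

22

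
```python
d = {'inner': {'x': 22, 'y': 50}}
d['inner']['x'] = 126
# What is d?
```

After line 1: d = {'inner': {'x': 22, 'y': 50}}
After line 2 (inner x overwritten): d = {'inner': {'x': 126, 'y': 50}}

{'inner': {'x': 126, 'y': 50}}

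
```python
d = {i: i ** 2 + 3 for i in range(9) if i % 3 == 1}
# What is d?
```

{1: 4, 4: 19, 7: 52}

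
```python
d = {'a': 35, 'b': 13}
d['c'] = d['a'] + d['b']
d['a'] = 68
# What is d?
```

After line 1: d = {'a': 35, 'b': 13}
After line 2 (d['c'] = 35 + 13): d = {'a': 35, 'b': 13, 'c': 48}
After line 3: d = {'a': 68, 'b': 13, 'c': 48}

{'a': 68, 'b': 13, 'c': 48}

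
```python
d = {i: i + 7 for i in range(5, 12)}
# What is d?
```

{5: 12, 6: 13, 7: 14, 8: 15, 9: 16, 10: 17, 11: 18}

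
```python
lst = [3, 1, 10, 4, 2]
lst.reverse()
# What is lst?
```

[2, 4, 10, 1, 3]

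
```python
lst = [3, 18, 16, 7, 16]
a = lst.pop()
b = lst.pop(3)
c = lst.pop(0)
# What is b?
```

After line 1: lst = [3, 18, 16, 7, 16]
After line 2 (pop() -> a = 16): lst = [3, 18, 16, 7]
After line 3 (pop(3) -> b = 7): lst = [3, 18, 16]
After line 4 (pop(0) -> c = 3): lst = [18, 16]

7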